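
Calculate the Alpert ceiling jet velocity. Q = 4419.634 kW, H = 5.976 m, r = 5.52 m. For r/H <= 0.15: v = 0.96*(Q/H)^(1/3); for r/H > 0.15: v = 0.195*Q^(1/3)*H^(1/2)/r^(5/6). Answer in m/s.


r/H = 5.52 / 5.976 = 0.92369
r/H > 0.15, so v = 0.195*Q^(1/3)*H^(1/2)/r^(5/6)
Q^(1/3) = 16.411
H^(1/2) = 2.4446
r^(5/6) = 4.1522
v = 0.195 * 16.411 * 2.4446 / 4.1522 = 1.8840 m/s

1.8840 m/s


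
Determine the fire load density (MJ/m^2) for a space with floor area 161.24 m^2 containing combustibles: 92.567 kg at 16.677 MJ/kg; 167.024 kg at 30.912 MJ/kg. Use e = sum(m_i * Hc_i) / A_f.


Total energy = 92.567*16.677 + 167.024*30.912
= 1543.740 + 5163.046
= 6706.786 MJ
e = 6706.786 / 161.24 = 41.595 MJ/m^2

41.595 MJ/m^2


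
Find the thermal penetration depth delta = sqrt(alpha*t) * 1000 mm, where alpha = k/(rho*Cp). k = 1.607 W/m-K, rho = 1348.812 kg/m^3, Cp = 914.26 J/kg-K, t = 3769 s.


alpha = 1.607 / (1348.812 * 914.26) = 1.3032e-06 m^2/s
alpha * t = 0.0049116
delta = sqrt(0.0049116) * 1000 = 70.083 mm

70.083 mm


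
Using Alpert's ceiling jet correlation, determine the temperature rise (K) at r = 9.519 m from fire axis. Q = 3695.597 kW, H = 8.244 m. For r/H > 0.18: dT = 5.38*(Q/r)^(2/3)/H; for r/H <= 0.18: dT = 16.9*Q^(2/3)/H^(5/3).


r/H = 9.519 / 8.244 = 1.1547
r/H > 0.18, so dT = 5.38*(Q/r)^(2/3)/H
Q/r = 388.23
(Q/r)^(2/3) = 53.218
dT = 5.38 * 53.218 / 8.244 = 34.730 K

34.730 K


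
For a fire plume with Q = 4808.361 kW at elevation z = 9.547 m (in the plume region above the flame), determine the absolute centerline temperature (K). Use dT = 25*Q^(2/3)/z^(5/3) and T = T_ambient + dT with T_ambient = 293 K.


Q^(2/3) = 284.88
z^(5/3) = 42.965
dT = 25 * 284.88 / 42.965 = 165.77 K
T = 293 + 165.77 = 458.77 K

458.77 K


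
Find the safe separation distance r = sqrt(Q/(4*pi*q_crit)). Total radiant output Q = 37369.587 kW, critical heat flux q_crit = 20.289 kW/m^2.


4*pi*q_crit = 254.96
Q/(4*pi*q_crit) = 146.57
r = sqrt(146.57) = 12.107 m

12.107 m


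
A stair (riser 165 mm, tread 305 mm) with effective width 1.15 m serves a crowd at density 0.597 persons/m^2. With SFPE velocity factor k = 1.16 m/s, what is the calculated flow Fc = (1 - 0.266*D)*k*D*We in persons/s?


1 - 0.266*D = 1 - 0.266*0.597 = 0.84120
Fs = 0.84120 * 1.16 * 0.597 = 0.58255 persons/(s*m)
Fc = 0.58255 * 1.15 = 0.66993 persons/s

0.66993 persons/s


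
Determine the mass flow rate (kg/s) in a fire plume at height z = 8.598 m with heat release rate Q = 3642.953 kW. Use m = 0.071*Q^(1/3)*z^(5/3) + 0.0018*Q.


Q^(1/3) = 15.387
z^(5/3) = 36.085
First term = 0.071 * 15.387 * 36.085 = 39.422
Second term = 0.0018 * 3642.953 = 6.5573
m = 45.979 kg/s

45.979 kg/s


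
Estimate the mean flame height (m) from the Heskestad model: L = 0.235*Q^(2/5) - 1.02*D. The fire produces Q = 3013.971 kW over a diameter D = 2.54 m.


Q^(2/5) = 24.641
0.235 * Q^(2/5) = 5.7906
1.02 * D = 2.5908
L = 3.1998 m

3.1998 m


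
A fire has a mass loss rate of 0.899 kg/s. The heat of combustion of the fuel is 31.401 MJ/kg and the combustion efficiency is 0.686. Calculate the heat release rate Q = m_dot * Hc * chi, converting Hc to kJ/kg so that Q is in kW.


Hc = 31.401 MJ/kg = 31.401 * 1000 kJ/kg = 31401 kJ/kg
Q = 0.899 kg/s * 31401 kJ/kg * 0.686 = 19365 kW

19365 kW


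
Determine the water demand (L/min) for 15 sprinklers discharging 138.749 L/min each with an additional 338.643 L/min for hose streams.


Sprinkler demand = 15 * 138.749 = 2081.235 L/min
Total = 2081.235 + 338.643 = 2419.878 L/min

2419.878 L/min


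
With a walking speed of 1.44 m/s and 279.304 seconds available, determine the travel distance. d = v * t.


d = 1.44 * 279.304 = 402.20 m

402.20 m


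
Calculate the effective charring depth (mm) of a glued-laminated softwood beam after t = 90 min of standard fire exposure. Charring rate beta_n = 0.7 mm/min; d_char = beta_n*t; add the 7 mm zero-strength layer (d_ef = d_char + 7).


d_char = 0.7 * 90 = 63 mm
d_ef = 63 + 1.0*7 = 70 mm

70 mm


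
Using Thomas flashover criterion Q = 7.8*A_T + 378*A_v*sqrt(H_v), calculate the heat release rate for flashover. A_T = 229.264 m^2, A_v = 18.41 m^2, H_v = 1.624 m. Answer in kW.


7.8*A_T = 1788.3
sqrt(H_v) = 1.2744
378*A_v*sqrt(H_v) = 8868.3
Q = 1788.3 + 8868.3 = 10657 kW

10657 kW


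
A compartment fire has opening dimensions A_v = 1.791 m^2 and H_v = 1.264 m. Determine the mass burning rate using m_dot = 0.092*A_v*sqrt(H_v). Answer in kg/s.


sqrt(H_v) = 1.1243
m_dot = 0.092 * 1.791 * 1.1243 = 0.18525 kg/s

0.18525 kg/s


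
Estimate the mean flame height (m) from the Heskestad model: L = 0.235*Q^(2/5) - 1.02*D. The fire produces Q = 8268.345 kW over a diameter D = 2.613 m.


Q^(2/5) = 36.895
0.235 * Q^(2/5) = 8.6703
1.02 * D = 2.6653
L = 6.0051 m

6.0051 m


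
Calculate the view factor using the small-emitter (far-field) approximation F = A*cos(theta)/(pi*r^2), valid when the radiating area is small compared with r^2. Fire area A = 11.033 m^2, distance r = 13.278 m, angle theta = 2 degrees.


cos(2 deg) = 0.99939
pi*r^2 = 553.88
F = 11.033 * 0.99939 / 553.88 = 0.019907

0.019907


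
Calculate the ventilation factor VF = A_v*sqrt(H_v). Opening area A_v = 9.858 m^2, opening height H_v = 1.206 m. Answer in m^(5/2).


sqrt(H_v) = 1.0982
VF = 9.858 * 1.0982 = 10.826 m^(5/2)

10.826 m^(5/2)


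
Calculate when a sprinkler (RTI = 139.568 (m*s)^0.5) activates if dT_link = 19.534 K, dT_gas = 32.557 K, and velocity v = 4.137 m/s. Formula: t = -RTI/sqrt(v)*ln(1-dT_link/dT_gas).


dT_link/dT_gas = 0.59999
ln(1 - 0.59999) = -0.91628
t = -139.568 / sqrt(4.137) * -0.91628 = 62.874 s

62.874 s


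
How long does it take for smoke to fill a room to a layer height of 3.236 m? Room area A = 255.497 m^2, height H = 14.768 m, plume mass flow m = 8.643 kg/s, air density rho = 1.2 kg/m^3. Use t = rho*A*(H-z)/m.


H - z = 11.532 m
t = 1.2 * 255.497 * 11.532 / 8.643 = 409.08 s

409.08 s


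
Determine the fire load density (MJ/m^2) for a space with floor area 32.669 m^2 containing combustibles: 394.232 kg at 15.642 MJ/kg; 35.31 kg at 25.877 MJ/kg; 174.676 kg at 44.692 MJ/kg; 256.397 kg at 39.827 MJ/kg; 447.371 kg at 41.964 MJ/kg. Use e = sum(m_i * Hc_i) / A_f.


Total energy = 394.232*15.642 + 35.31*25.877 + 174.676*44.692 + 256.397*39.827 + 447.371*41.964
= 6166.577 + 913.7169 + 7806.620 + 10211.52 + 18773.48
= 43871.91 MJ
e = 43871.91 / 32.669 = 1342.9 MJ/m^2

1342.9 MJ/m^2


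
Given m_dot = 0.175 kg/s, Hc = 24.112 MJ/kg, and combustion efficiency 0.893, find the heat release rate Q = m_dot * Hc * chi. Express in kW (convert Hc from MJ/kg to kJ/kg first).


Hc = 24.112 MJ/kg = 24.112 * 1000 kJ/kg = 24112 kJ/kg
Q = 0.175 kg/s * 24112 kJ/kg * 0.893 = 3768.1 kW

3768.1 kW


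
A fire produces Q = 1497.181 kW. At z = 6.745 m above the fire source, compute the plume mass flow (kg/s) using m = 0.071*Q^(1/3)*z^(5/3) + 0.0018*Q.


Q^(1/3) = 11.440
z^(5/3) = 24.079
First term = 0.071 * 11.440 * 24.079 = 19.558
Second term = 0.0018 * 1497.181 = 2.6949
m = 22.253 kg/s

22.253 kg/s


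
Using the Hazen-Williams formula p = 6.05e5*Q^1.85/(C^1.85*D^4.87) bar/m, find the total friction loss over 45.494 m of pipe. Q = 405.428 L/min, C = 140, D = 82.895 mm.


Q^1.85 = 66779
C^1.85 = 9339.8
D^4.87 = 2.2041e+09
p/m = 0.0019626 bar/m
p_total = 0.0019626 * 45.494 = 0.089285 bar

0.089285 bar


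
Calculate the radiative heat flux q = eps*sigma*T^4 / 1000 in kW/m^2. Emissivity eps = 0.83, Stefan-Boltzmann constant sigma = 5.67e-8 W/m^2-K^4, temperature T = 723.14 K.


T^4 = 2.7346e+11
q = 0.83 * 5.67e-8 * 2.7346e+11 / 1000 = 12.869 kW/m^2

12.869 kW/m^2


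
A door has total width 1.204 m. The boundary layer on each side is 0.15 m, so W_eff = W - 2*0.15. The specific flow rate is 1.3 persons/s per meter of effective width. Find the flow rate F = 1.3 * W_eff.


W_eff = 1.204 - 0.30 = 0.904 m
F = 1.3 * 0.904 = 1.1752 persons/s

1.1752 persons/s


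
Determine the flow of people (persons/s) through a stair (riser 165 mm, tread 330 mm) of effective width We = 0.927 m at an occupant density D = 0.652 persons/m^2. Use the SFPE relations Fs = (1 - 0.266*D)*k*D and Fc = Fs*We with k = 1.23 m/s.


1 - 0.266*D = 1 - 0.266*0.652 = 0.82657
Fs = 0.82657 * 1.23 * 0.652 = 0.66287 persons/(s*m)
Fc = 0.66287 * 0.927 = 0.61448 persons/s

0.61448 persons/s


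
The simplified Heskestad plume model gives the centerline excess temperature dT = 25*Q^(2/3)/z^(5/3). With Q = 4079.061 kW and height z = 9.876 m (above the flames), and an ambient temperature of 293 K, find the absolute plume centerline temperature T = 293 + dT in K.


Q^(2/3) = 255.29
z^(5/3) = 45.461
dT = 25 * 255.29 / 45.461 = 140.39 K
T = 293 + 140.39 = 433.39 K

433.39 K


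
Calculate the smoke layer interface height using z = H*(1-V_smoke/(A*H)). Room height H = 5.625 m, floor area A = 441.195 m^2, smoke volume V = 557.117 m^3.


V/(A*H) = 0.22449
1 - 0.22449 = 0.77551
z = 5.625 * 0.77551 = 4.3623 m

4.3623 m


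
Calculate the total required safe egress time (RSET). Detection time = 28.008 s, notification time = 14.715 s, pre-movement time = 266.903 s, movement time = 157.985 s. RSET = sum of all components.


Total = 28.008 + 14.715 + 266.903 + 157.985 = 467.611 s

467.611 s


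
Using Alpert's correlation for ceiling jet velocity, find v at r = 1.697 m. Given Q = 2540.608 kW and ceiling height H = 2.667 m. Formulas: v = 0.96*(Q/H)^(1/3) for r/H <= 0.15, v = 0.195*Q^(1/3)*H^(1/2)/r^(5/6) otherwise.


r/H = 1.697 / 2.667 = 0.63630
r/H > 0.15, so v = 0.195*Q^(1/3)*H^(1/2)/r^(5/6)
Q^(1/3) = 13.645
H^(1/2) = 1.6331
r^(5/6) = 1.5538
v = 0.195 * 13.645 * 1.6331 / 1.5538 = 2.7966 m/s

2.7966 m/s


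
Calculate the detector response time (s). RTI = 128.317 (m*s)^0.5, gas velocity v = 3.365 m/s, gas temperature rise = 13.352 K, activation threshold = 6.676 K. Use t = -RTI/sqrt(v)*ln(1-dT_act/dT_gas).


dT_act/dT_gas = 0.5
ln(1 - 0.5) = -0.69315
t = -128.317 / sqrt(3.365) * -0.69315 = 48.486 s

48.486 s


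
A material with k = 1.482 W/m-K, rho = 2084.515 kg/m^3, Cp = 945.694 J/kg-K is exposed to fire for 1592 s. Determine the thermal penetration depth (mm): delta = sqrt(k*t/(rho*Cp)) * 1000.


alpha = 1.482 / (2084.515 * 945.694) = 7.5178e-07 m^2/s
alpha * t = 0.0011968
delta = sqrt(0.0011968) * 1000 = 34.595 mm

34.595 mm


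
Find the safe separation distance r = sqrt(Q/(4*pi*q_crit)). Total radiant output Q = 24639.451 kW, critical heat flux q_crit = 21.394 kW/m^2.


4*pi*q_crit = 268.84
Q/(4*pi*q_crit) = 91.649
r = sqrt(91.649) = 9.5734 m

9.5734 m


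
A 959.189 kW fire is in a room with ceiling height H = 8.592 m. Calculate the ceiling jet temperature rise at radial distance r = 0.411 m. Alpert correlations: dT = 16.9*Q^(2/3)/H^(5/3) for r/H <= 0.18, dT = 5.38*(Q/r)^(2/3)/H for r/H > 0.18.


r/H = 0.411 / 8.592 = 0.047835
r/H <= 0.18, so dT = 16.9*Q^(2/3)/H^(5/3)
Q^(2/3) = 97.260
H^(5/3) = 36.043
dT = 16.9 * 97.260 / 36.043 = 45.604 K

45.604 K


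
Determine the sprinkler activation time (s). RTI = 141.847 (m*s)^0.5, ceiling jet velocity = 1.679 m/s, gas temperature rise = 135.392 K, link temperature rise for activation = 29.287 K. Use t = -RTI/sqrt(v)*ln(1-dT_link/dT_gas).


dT_link/dT_gas = 0.21631
ln(1 - 0.21631) = -0.24375
t = -141.847 / sqrt(1.679) * -0.24375 = 26.683 s

26.683 s


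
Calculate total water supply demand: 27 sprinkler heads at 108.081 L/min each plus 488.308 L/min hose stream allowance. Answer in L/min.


Sprinkler demand = 27 * 108.081 = 2918.187 L/min
Total = 2918.187 + 488.308 = 3406.495 L/min

3406.495 L/min


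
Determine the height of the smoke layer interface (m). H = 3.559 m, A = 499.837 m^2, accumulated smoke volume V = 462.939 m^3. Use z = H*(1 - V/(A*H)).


V/(A*H) = 0.26024
1 - 0.26024 = 0.73976
z = 3.559 * 0.73976 = 2.6328 m

2.6328 m


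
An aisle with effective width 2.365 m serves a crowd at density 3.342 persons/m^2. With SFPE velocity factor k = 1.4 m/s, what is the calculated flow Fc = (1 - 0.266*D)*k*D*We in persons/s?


1 - 0.266*D = 1 - 0.266*3.342 = 0.11103
Fs = 0.11103 * 1.4 * 3.342 = 0.51948 persons/(s*m)
Fc = 0.51948 * 2.365 = 1.2286 persons/s

1.2286 persons/s


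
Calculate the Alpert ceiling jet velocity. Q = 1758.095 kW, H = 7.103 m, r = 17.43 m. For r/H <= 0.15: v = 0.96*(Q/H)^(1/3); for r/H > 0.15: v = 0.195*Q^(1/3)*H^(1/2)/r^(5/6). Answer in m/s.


r/H = 17.43 / 7.103 = 2.4539
r/H > 0.15, so v = 0.195*Q^(1/3)*H^(1/2)/r^(5/6)
Q^(1/3) = 12.069
H^(1/2) = 2.6651
r^(5/6) = 10.825
v = 0.195 * 12.069 * 2.6651 / 10.825 = 0.57946 m/s

0.57946 m/s


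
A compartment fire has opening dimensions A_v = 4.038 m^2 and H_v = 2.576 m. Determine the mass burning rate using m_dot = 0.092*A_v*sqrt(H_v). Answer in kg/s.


sqrt(H_v) = 1.6050
m_dot = 0.092 * 4.038 * 1.6050 = 0.59625 kg/s

0.59625 kg/s


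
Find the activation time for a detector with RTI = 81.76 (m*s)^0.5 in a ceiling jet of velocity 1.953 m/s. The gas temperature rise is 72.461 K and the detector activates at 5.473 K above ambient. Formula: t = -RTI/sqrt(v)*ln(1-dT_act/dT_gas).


dT_act/dT_gas = 0.075530
ln(1 - 0.075530) = -0.078535
t = -81.76 / sqrt(1.953) * -0.078535 = 4.5947 s

4.5947 s


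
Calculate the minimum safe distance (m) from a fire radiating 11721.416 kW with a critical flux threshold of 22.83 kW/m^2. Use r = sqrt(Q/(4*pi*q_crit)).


4*pi*q_crit = 286.89
Q/(4*pi*q_crit) = 40.857
r = sqrt(40.857) = 6.3919 m

6.3919 m


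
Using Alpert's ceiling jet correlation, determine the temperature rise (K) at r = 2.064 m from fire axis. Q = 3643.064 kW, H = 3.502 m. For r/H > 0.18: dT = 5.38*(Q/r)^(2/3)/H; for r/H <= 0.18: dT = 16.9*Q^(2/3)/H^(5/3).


r/H = 2.064 / 3.502 = 0.58938
r/H > 0.18, so dT = 5.38*(Q/r)^(2/3)/H
Q/r = 1765.1
(Q/r)^(2/3) = 146.05
dT = 5.38 * 146.05 / 3.502 = 224.37 K

224.37 K


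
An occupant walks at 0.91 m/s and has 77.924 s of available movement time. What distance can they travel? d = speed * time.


d = 0.91 * 77.924 = 70.911 m

70.911 m


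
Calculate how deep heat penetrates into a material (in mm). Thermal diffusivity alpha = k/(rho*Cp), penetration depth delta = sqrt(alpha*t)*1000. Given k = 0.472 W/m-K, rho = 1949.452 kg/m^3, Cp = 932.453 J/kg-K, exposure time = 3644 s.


alpha = 0.472 / (1949.452 * 932.453) = 2.5966e-07 m^2/s
alpha * t = 0.00094620
delta = sqrt(0.00094620) * 1000 = 30.760 mm

30.760 mm


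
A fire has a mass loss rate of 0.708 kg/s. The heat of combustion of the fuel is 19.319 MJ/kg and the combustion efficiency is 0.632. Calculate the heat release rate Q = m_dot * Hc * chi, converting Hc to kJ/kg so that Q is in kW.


Hc = 19.319 MJ/kg = 19.319 * 1000 kJ/kg = 19319 kJ/kg
Q = 0.708 kg/s * 19319 kJ/kg * 0.632 = 8644.4 kW

8644.4 kW


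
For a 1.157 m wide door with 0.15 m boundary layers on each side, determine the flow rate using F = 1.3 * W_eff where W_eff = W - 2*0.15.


W_eff = 1.157 - 0.30 = 0.857 m
F = 1.3 * 0.857 = 1.1141 persons/s

1.1141 persons/s


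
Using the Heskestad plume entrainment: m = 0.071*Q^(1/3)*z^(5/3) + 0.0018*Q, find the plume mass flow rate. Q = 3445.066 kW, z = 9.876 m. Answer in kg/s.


Q^(1/3) = 15.103
z^(5/3) = 45.461
First term = 0.071 * 15.103 * 45.461 = 48.748
Second term = 0.0018 * 3445.066 = 6.2011
m = 54.949 kg/s

54.949 kg/s


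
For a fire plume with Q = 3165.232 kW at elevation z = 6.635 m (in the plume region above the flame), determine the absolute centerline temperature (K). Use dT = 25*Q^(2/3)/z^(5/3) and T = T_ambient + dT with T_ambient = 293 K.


Q^(2/3) = 215.58
z^(5/3) = 23.428
dT = 25 * 215.58 / 23.428 = 230.04 K
T = 293 + 230.04 = 523.04 K

523.04 K


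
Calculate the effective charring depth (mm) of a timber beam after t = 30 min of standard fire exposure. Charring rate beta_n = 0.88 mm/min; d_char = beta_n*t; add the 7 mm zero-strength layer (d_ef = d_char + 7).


d_char = 0.88 * 30 = 26.4 mm
d_ef = 26.4 + 1.0*7 = 33.4 mm

33.4 mm


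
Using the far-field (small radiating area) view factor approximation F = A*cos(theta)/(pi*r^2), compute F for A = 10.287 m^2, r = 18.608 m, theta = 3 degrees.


cos(3 deg) = 0.99863
pi*r^2 = 1087.8
F = 10.287 * 0.99863 / 1087.8 = 0.0094437

0.0094437


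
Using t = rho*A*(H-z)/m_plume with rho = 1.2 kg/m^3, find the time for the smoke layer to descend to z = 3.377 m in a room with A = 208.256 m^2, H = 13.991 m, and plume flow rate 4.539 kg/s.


H - z = 10.614 m
t = 1.2 * 208.256 * 10.614 / 4.539 = 584.38 s

584.38 s


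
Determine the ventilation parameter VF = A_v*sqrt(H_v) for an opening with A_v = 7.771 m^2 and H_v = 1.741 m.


sqrt(H_v) = 1.3195
VF = 7.771 * 1.3195 = 10.254 m^(5/2)

10.254 m^(5/2)


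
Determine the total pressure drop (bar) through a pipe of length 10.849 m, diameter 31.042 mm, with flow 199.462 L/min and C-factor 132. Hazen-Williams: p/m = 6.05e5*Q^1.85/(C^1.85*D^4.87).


Q^1.85 = 17978
C^1.85 = 8376.5
D^4.87 = 1.8441e+07
p/m = 0.070411 bar/m
p_total = 0.070411 * 10.849 = 0.76389 bar

0.76389 bar


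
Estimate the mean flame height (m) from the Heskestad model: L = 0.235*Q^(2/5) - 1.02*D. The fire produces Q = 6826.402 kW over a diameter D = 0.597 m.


Q^(2/5) = 34.172
0.235 * Q^(2/5) = 8.0305
1.02 * D = 0.60894
L = 7.4216 m

7.4216 m


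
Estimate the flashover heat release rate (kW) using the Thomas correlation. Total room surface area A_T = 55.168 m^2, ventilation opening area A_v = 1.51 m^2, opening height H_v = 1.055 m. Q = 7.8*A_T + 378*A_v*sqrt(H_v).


7.8*A_T = 430.31
sqrt(H_v) = 1.0271
378*A_v*sqrt(H_v) = 586.27
Q = 430.31 + 586.27 = 1016.6 kW

1016.6 kW


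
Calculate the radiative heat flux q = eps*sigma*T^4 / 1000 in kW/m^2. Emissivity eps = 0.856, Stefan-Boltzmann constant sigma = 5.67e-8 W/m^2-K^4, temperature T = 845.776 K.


T^4 = 5.1171e+11
q = 0.856 * 5.67e-8 * 5.1171e+11 / 1000 = 24.836 kW/m^2

24.836 kW/m^2


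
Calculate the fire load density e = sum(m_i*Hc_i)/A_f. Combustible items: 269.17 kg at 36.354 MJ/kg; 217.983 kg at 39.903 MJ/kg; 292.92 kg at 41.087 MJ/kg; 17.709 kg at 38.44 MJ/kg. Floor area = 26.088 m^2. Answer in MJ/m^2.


Total energy = 269.17*36.354 + 217.983*39.903 + 292.92*41.087 + 17.709*38.44
= 9785.406 + 8698.176 + 12035.20 + 680.7340
= 31199.52 MJ
e = 31199.52 / 26.088 = 1195.9 MJ/m^2

1195.9 MJ/m^2


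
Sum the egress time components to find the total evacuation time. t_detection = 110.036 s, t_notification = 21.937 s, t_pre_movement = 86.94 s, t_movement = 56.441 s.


Total = 110.036 + 21.937 + 86.94 + 56.441 = 275.354 s

275.354 s


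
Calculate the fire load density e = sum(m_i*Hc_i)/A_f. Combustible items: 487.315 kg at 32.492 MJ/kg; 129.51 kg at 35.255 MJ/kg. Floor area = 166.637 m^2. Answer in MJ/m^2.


Total energy = 487.315*32.492 + 129.51*35.255
= 15833.84 + 4565.875
= 20399.71 MJ
e = 20399.71 / 166.637 = 122.42 MJ/m^2

122.42 MJ/m^2


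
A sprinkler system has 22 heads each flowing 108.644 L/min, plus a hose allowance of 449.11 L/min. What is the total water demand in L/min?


Sprinkler demand = 22 * 108.644 = 2390.168 L/min
Total = 2390.168 + 449.11 = 2839.278 L/min

2839.278 L/min


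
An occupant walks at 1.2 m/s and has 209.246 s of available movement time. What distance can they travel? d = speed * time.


d = 1.2 * 209.246 = 251.10 m

251.10 m


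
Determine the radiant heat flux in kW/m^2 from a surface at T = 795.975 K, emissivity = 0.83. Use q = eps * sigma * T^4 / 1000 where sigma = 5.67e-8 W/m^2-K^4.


T^4 = 4.0142e+11
q = 0.83 * 5.67e-8 * 4.0142e+11 / 1000 = 18.891 kW/m^2

18.891 kW/m^2


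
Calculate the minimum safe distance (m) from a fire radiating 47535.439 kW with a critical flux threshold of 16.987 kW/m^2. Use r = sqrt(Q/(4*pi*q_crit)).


4*pi*q_crit = 213.46
Q/(4*pi*q_crit) = 222.68
r = sqrt(222.68) = 14.923 m

14.923 m


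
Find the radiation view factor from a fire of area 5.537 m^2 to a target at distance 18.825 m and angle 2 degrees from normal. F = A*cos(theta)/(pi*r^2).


cos(2 deg) = 0.99939
pi*r^2 = 1113.3
F = 5.537 * 0.99939 / 1113.3 = 0.0049704

0.0049704


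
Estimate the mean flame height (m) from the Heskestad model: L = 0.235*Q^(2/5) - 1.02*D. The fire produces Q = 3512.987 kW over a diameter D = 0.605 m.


Q^(2/5) = 26.198
0.235 * Q^(2/5) = 6.1566
1.02 * D = 0.61710
L = 5.5395 m

5.5395 m


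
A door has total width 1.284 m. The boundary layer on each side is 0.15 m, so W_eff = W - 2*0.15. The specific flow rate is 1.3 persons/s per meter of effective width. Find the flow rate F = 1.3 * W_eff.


W_eff = 1.284 - 0.30 = 0.984 m
F = 1.3 * 0.984 = 1.2792 persons/s

1.2792 persons/s


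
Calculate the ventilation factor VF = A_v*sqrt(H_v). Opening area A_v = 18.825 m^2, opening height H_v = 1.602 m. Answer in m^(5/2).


sqrt(H_v) = 1.2657
VF = 18.825 * 1.2657 = 23.827 m^(5/2)

23.827 m^(5/2)


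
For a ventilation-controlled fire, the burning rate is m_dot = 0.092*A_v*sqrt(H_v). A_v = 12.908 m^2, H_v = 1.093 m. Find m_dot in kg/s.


sqrt(H_v) = 1.0455
m_dot = 0.092 * 12.908 * 1.0455 = 1.2415 kg/s

1.2415 kg/s


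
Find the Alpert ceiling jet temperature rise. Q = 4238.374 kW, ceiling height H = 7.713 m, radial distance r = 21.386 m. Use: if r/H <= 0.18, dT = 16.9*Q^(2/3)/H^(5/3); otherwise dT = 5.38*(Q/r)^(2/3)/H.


r/H = 21.386 / 7.713 = 2.7727
r/H > 0.18, so dT = 5.38*(Q/r)^(2/3)/H
Q/r = 198.18
(Q/r)^(2/3) = 33.992
dT = 5.38 * 33.992 / 7.713 = 23.710 K

23.710 K


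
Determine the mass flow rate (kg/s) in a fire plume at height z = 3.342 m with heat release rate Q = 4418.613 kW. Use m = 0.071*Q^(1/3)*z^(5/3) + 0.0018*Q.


Q^(1/3) = 16.409
z^(5/3) = 7.4704
First term = 0.071 * 16.409 * 7.4704 = 8.7036
Second term = 0.0018 * 4418.613 = 7.9535
m = 16.657 kg/s

16.657 kg/s


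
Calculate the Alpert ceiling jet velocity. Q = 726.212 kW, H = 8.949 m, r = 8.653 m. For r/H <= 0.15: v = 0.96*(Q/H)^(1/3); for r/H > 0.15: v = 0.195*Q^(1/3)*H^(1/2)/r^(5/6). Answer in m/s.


r/H = 8.653 / 8.949 = 0.96692
r/H > 0.15, so v = 0.195*Q^(1/3)*H^(1/2)/r^(5/6)
Q^(1/3) = 8.9885
H^(1/2) = 2.9915
r^(5/6) = 6.0391
v = 0.195 * 8.9885 * 2.9915 / 6.0391 = 0.86824 m/s

0.86824 m/s


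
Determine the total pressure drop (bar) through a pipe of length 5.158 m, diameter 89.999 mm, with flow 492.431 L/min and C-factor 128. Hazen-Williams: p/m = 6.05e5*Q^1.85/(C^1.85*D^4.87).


Q^1.85 = 95684
C^1.85 = 7913.0
D^4.87 = 3.2896e+09
p/m = 0.0022239 bar/m
p_total = 0.0022239 * 5.158 = 0.011471 bar

0.011471 bar


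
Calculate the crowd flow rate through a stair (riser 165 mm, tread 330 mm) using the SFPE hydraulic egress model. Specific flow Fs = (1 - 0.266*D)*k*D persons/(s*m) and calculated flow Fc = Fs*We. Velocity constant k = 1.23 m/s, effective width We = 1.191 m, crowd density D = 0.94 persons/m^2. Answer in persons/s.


1 - 0.266*D = 1 - 0.266*0.94 = 0.74996
Fs = 0.74996 * 1.23 * 0.94 = 0.86710 persons/(s*m)
Fc = 0.86710 * 1.191 = 1.0327 persons/s

1.0327 persons/s


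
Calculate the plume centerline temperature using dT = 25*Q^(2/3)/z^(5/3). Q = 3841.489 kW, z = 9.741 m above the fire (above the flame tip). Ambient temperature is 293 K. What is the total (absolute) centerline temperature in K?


Q^(2/3) = 245.28
z^(5/3) = 44.430
dT = 25 * 245.28 / 44.430 = 138.02 K
T = 293 + 138.02 = 431.02 K

431.02 K


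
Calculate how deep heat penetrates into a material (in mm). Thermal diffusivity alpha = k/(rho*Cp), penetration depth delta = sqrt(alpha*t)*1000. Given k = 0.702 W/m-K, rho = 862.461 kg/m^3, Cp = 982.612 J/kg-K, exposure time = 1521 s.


alpha = 0.702 / (862.461 * 982.612) = 8.2835e-07 m^2/s
alpha * t = 0.0012599
delta = sqrt(0.0012599) * 1000 = 35.495 mm

35.495 mm


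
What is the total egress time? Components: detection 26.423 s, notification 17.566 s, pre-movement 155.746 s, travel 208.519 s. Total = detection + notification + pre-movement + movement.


Total = 26.423 + 17.566 + 155.746 + 208.519 = 408.254 s

408.254 s


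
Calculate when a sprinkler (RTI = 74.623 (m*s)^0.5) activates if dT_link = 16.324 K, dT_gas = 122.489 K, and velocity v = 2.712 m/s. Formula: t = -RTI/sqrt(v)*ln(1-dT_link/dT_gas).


dT_link/dT_gas = 0.13327
ln(1 - 0.13327) = -0.14303
t = -74.623 / sqrt(2.712) * -0.14303 = 6.4810 s

6.4810 s


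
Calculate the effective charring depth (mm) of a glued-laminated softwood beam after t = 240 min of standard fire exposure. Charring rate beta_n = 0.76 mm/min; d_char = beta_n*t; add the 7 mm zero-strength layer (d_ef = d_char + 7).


d_char = 0.76 * 240 = 182.4 mm
d_ef = 182.4 + 1.0*7 = 189.4 mm

189.4 mm


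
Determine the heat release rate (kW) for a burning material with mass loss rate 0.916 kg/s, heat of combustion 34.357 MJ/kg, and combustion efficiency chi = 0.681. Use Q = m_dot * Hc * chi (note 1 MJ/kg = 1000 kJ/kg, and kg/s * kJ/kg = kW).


Hc = 34.357 MJ/kg = 34.357 * 1000 kJ/kg = 34357 kJ/kg
Q = 0.916 kg/s * 34357 kJ/kg * 0.681 = 21432 kW

21432 kW


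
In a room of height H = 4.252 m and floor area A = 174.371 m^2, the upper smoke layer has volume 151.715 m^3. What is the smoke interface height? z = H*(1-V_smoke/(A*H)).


V/(A*H) = 0.20463
1 - 0.20463 = 0.79537
z = 4.252 * 0.79537 = 3.3819 m

3.3819 m


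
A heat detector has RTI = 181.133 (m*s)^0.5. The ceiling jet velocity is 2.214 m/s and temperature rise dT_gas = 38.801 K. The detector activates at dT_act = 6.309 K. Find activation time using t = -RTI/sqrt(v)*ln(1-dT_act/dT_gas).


dT_act/dT_gas = 0.16260
ln(1 - 0.16260) = -0.17745
t = -181.133 / sqrt(2.214) * -0.17745 = 21.602 s

21.602 s


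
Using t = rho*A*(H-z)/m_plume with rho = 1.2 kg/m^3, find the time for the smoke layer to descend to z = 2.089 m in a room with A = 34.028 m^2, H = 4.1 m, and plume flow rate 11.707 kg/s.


H - z = 2.011 m
t = 1.2 * 34.028 * 2.011 / 11.707 = 7.0143 s

7.0143 s


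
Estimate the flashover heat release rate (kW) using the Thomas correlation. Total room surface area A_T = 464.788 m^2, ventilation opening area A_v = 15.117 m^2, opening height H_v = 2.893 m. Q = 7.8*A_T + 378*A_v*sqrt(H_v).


7.8*A_T = 3625.3
sqrt(H_v) = 1.7009
378*A_v*sqrt(H_v) = 9719.2
Q = 3625.3 + 9719.2 = 13345 kW

13345 kW


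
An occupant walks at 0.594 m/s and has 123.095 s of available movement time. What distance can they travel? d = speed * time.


d = 0.594 * 123.095 = 73.118 m

73.118 m


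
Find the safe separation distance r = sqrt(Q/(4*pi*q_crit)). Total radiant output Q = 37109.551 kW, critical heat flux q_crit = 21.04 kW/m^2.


4*pi*q_crit = 264.40
Q/(4*pi*q_crit) = 140.36
r = sqrt(140.36) = 11.847 m

11.847 m


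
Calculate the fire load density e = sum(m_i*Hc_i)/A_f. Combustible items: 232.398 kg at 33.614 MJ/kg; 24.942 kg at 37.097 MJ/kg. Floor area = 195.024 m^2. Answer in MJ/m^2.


Total energy = 232.398*33.614 + 24.942*37.097
= 7811.826 + 925.2734
= 8737.100 MJ
e = 8737.100 / 195.024 = 44.800 MJ/m^2

44.800 MJ/m^2


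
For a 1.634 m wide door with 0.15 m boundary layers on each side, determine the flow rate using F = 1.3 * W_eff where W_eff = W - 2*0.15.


W_eff = 1.634 - 0.30 = 1.334 m
F = 1.3 * 1.334 = 1.7342 persons/s

1.7342 persons/s


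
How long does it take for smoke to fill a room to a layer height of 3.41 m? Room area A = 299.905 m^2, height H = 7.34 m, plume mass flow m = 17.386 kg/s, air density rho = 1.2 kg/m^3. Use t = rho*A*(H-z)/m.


H - z = 3.93 m
t = 1.2 * 299.905 * 3.93 / 17.386 = 81.350 s

81.350 s


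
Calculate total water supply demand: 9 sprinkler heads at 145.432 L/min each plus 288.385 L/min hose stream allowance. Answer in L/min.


Sprinkler demand = 9 * 145.432 = 1308.888 L/min
Total = 1308.888 + 288.385 = 1597.273 L/min

1597.273 L/min


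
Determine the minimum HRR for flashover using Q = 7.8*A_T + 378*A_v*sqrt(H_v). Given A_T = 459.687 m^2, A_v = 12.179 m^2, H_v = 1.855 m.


7.8*A_T = 3585.6
sqrt(H_v) = 1.3620
378*A_v*sqrt(H_v) = 6270.1
Q = 3585.6 + 6270.1 = 9855.7 kW

9855.7 kW


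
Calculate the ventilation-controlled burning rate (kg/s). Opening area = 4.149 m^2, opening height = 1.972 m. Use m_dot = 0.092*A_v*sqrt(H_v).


sqrt(H_v) = 1.4043
m_dot = 0.092 * 4.149 * 1.4043 = 0.53602 kg/s

0.53602 kg/s


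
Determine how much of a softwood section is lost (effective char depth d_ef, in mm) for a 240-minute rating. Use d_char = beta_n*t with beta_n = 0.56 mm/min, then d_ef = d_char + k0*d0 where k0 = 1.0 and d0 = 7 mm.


d_char = 0.56 * 240 = 134.4 mm
d_ef = 134.4 + 1.0*7 = 141.4 mm

141.4 mm


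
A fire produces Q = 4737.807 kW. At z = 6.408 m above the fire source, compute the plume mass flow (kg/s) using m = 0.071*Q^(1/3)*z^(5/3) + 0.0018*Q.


Q^(1/3) = 16.795
z^(5/3) = 22.107
First term = 0.071 * 16.795 * 22.107 = 26.363
Second term = 0.0018 * 4737.807 = 8.5281
m = 34.891 kg/s

34.891 kg/s


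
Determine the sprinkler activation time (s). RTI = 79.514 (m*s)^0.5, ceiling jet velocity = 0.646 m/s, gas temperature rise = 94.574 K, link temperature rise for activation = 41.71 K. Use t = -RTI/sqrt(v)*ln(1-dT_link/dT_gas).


dT_link/dT_gas = 0.44103
ln(1 - 0.44103) = -0.58166
t = -79.514 / sqrt(0.646) * -0.58166 = 57.544 s

57.544 s


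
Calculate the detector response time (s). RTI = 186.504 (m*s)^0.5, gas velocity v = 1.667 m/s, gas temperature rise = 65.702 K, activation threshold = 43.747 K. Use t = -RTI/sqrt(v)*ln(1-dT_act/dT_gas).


dT_act/dT_gas = 0.66584
ln(1 - 0.66584) = -1.0961
t = -186.504 / sqrt(1.667) * -1.0961 = 158.34 s

158.34 s


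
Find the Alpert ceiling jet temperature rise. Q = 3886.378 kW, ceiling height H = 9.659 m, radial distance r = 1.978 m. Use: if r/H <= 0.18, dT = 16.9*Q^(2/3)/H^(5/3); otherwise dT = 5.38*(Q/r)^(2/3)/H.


r/H = 1.978 / 9.659 = 0.20478
r/H > 0.18, so dT = 5.38*(Q/r)^(2/3)/H
Q/r = 1964.8
(Q/r)^(2/3) = 156.87
dT = 5.38 * 156.87 / 9.659 = 87.377 K

87.377 K


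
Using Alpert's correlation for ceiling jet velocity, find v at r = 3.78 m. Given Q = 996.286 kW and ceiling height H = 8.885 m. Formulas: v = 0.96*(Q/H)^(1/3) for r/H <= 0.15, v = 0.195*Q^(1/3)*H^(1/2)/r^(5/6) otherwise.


r/H = 3.78 / 8.885 = 0.42544
r/H > 0.15, so v = 0.195*Q^(1/3)*H^(1/2)/r^(5/6)
Q^(1/3) = 9.9876
H^(1/2) = 2.9808
r^(5/6) = 3.0286
v = 0.195 * 9.9876 * 2.9808 / 3.0286 = 1.9168 m/s

1.9168 m/s


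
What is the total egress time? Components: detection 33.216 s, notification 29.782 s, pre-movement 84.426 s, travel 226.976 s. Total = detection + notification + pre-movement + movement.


Total = 33.216 + 29.782 + 84.426 + 226.976 = 374.4 s

374.4 s


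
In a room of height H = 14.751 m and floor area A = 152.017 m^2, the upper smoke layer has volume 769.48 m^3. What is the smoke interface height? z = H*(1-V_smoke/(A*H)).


V/(A*H) = 0.34315
1 - 0.34315 = 0.65685
z = 14.751 * 0.65685 = 9.6892 m

9.6892 m


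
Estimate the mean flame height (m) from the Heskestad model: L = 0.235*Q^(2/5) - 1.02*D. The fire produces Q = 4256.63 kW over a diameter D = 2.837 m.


Q^(2/5) = 28.290
0.235 * Q^(2/5) = 6.6480
1.02 * D = 2.8937
L = 3.7543 m

3.7543 m


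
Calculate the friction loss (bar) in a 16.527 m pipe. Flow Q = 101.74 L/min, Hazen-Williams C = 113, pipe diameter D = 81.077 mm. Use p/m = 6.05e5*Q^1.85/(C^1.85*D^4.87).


Q^1.85 = 5174.4
C^1.85 = 6283.4
D^4.87 = 1.9785e+09
p/m = 0.00025182 bar/m
p_total = 0.00025182 * 16.527 = 0.0041618 bar

0.0041618 bar


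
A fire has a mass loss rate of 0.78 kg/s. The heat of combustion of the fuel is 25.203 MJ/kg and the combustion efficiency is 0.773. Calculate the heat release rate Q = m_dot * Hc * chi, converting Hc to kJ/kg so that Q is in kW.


Hc = 25.203 MJ/kg = 25.203 * 1000 kJ/kg = 25203 kJ/kg
Q = 0.78 kg/s * 25203 kJ/kg * 0.773 = 15196 kW

15196 kW


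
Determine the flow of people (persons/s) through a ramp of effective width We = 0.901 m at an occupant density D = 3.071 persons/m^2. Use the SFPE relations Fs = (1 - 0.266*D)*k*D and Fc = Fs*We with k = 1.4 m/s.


1 - 0.266*D = 1 - 0.266*3.071 = 0.18311
Fs = 0.18311 * 1.4 * 3.071 = 0.78728 persons/(s*m)
Fc = 0.78728 * 0.901 = 0.70934 persons/s

0.70934 persons/s


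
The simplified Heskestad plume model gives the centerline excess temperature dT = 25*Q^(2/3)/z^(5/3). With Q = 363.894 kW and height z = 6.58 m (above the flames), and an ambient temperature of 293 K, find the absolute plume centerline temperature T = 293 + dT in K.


Q^(2/3) = 50.970
z^(5/3) = 23.105
dT = 25 * 50.970 / 23.105 = 55.150 K
T = 293 + 55.150 = 348.15 K

348.15 K


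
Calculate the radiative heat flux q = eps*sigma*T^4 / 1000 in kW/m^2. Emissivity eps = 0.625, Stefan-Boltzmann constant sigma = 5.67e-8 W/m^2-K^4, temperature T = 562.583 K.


T^4 = 1.0017e+11
q = 0.625 * 5.67e-8 * 1.0017e+11 / 1000 = 3.5498 kW/m^2

3.5498 kW/m^2


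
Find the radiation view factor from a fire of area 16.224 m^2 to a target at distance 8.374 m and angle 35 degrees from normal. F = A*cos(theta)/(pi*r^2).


cos(35 deg) = 0.81915
pi*r^2 = 220.30
F = 16.224 * 0.81915 / 220.30 = 0.060326

0.060326


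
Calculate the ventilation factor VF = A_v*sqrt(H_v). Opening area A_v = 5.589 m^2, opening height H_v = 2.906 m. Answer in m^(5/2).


sqrt(H_v) = 1.7047
VF = 5.589 * 1.7047 = 9.5276 m^(5/2)

9.5276 m^(5/2)


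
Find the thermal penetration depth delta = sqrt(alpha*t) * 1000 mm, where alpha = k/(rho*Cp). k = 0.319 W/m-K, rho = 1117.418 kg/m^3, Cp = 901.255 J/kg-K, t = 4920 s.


alpha = 0.319 / (1117.418 * 901.255) = 3.1676e-07 m^2/s
alpha * t = 0.0015584
delta = sqrt(0.0015584) * 1000 = 39.477 mm

39.477 mm


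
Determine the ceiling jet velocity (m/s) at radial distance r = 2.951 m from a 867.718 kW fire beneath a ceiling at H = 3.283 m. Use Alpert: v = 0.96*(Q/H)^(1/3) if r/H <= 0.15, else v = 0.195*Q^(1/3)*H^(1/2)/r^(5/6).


r/H = 2.951 / 3.283 = 0.89887
r/H > 0.15, so v = 0.195*Q^(1/3)*H^(1/2)/r^(5/6)
Q^(1/3) = 9.5380
H^(1/2) = 1.8119
r^(5/6) = 2.4640
v = 0.195 * 9.5380 * 1.8119 / 2.4640 = 1.3677 m/s

1.3677 m/s


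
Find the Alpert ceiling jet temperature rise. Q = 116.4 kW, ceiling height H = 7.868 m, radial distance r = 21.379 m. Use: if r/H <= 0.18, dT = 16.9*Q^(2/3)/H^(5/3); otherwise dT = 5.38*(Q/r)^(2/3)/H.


r/H = 21.379 / 7.868 = 2.7172
r/H > 0.18, so dT = 5.38*(Q/r)^(2/3)/H
Q/r = 5.4446
(Q/r)^(2/3) = 3.0949
dT = 5.38 * 3.0949 / 7.868 = 2.1162 K

2.1162 K


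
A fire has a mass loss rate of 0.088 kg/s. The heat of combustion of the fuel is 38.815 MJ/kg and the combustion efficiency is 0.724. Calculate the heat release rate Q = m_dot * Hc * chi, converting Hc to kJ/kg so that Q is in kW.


Hc = 38.815 MJ/kg = 38.815 * 1000 kJ/kg = 38815 kJ/kg
Q = 0.088 kg/s * 38815 kJ/kg * 0.724 = 2473.0 kW

2473.0 kW


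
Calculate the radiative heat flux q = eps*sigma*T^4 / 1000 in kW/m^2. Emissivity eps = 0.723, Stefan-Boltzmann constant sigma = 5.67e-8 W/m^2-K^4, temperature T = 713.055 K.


T^4 = 2.5852e+11
q = 0.723 * 5.67e-8 * 2.5852e+11 / 1000 = 10.598 kW/m^2

10.598 kW/m^2


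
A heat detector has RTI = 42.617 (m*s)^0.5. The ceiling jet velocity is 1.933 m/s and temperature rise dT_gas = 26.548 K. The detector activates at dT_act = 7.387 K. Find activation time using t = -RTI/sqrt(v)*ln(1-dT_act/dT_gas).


dT_act/dT_gas = 0.27825
ln(1 - 0.27825) = -0.32608
t = -42.617 / sqrt(1.933) * -0.32608 = 9.9951 s

9.9951 s


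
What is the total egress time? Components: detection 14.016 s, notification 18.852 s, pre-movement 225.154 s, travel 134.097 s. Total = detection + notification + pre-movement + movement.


Total = 14.016 + 18.852 + 225.154 + 134.097 = 392.119 s

392.119 s


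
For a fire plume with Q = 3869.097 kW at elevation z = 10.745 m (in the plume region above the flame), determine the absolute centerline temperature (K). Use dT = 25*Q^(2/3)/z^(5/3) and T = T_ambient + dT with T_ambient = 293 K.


Q^(2/3) = 246.46
z^(5/3) = 52.321
dT = 25 * 246.46 / 52.321 = 117.76 K
T = 293 + 117.76 = 410.76 K

410.76 K


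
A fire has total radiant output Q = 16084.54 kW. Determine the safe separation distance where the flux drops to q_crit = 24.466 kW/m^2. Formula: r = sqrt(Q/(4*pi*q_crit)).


4*pi*q_crit = 307.45
Q/(4*pi*q_crit) = 52.316
r = sqrt(52.316) = 7.2330 m

7.2330 m


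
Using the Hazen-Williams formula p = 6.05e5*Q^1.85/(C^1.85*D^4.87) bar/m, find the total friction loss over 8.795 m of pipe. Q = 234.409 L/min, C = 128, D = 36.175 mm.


Q^1.85 = 24236
C^1.85 = 7913.0
D^4.87 = 3.8855e+07
p/m = 0.047689 bar/m
p_total = 0.047689 * 8.795 = 0.41943 bar

0.41943 bar


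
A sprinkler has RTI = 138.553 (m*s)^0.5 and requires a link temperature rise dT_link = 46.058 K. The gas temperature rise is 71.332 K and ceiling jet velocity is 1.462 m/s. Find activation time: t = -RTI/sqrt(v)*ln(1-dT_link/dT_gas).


dT_link/dT_gas = 0.64568
ln(1 - 0.64568) = -1.0376
t = -138.553 / sqrt(1.462) * -1.0376 = 118.89 s

118.89 s


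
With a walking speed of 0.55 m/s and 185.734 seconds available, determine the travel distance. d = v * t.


d = 0.55 * 185.734 = 102.15 m

102.15 m


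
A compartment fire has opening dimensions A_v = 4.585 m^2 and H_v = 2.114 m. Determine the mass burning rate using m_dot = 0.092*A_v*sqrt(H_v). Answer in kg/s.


sqrt(H_v) = 1.4540
m_dot = 0.092 * 4.585 * 1.4540 = 0.61331 kg/s

0.61331 kg/s


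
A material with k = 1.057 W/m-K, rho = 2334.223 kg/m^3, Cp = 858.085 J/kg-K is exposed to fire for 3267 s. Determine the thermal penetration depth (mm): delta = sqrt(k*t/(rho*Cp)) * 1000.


alpha = 1.057 / (2334.223 * 858.085) = 5.2772e-07 m^2/s
alpha * t = 0.0017241
delta = sqrt(0.0017241) * 1000 = 41.522 mm

41.522 mm


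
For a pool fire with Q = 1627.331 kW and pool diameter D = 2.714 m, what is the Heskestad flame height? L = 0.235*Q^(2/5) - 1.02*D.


Q^(2/5) = 19.257
0.235 * Q^(2/5) = 4.5254
1.02 * D = 2.7683
L = 1.7571 m

1.7571 m


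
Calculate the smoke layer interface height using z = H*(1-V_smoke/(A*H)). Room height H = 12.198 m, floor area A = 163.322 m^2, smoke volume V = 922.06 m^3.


V/(A*H) = 0.46283
1 - 0.46283 = 0.53717
z = 12.198 * 0.53717 = 6.5523 m

6.5523 m


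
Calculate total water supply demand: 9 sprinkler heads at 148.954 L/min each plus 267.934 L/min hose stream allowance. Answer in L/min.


Sprinkler demand = 9 * 148.954 = 1340.586 L/min
Total = 1340.586 + 267.934 = 1608.52 L/min

1608.52 L/min


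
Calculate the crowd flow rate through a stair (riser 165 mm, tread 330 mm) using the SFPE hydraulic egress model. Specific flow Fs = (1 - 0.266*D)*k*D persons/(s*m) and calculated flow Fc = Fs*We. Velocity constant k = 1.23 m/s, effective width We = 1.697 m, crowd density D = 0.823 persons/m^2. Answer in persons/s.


1 - 0.266*D = 1 - 0.266*0.823 = 0.78108
Fs = 0.78108 * 1.23 * 0.823 = 0.79068 persons/(s*m)
Fc = 0.79068 * 1.697 = 1.3418 persons/s

1.3418 persons/s


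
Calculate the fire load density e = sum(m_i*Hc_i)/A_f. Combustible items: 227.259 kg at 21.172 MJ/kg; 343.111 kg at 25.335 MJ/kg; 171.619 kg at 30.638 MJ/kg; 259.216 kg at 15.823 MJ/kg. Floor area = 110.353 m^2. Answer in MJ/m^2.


Total energy = 227.259*21.172 + 343.111*25.335 + 171.619*30.638 + 259.216*15.823
= 4811.528 + 8692.717 + 5258.063 + 4101.575
= 22863.88 MJ
e = 22863.88 / 110.353 = 207.19 MJ/m^2

207.19 MJ/m^2


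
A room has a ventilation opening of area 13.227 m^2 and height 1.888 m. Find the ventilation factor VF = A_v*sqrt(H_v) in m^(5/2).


sqrt(H_v) = 1.3740
VF = 13.227 * 1.3740 = 18.174 m^(5/2)

18.174 m^(5/2)


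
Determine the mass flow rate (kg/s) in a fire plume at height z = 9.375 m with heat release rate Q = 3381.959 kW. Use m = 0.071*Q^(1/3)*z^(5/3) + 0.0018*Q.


Q^(1/3) = 15.010
z^(5/3) = 41.682
First term = 0.071 * 15.010 * 41.682 = 44.422
Second term = 0.0018 * 3381.959 = 6.0875
m = 50.510 kg/s

50.510 kg/s


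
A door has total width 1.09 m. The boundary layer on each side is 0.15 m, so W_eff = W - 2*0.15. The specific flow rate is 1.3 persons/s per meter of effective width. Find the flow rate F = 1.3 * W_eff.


W_eff = 1.09 - 0.30 = 0.79 m
F = 1.3 * 0.79 = 1.027 persons/s

1.027 persons/s
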